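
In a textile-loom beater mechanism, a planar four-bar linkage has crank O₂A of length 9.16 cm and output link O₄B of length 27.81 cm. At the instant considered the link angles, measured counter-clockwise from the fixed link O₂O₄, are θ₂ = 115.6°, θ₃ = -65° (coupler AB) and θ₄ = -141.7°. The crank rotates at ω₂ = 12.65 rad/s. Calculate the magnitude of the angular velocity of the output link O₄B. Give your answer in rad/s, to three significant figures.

ω₂ = 12.65 rad/s
Differentiating the loop-closure r₂e^{iθ₂}+r₃e^{iθ₃}=r₁+r₄e^{iθ₄} gives r₂ω₂e^{iθ₂}+r₃ω₃e^{iθ₃}=r₄ω₄e^{iθ₄}.
Eliminating the other unknown: ω₄ = r₂ω₂ sin(θ₂−θ₃) / [r₄ sin(θ₄−θ₃)].
Numerator sine = -0.01047; denominator sine = -0.97318.
Result = 0.0916·12.65·(-0.01047) / (0.2781·(-0.97318)) = +0.044835 rad/s; magnitude 0.044835 rad/s.

0.0448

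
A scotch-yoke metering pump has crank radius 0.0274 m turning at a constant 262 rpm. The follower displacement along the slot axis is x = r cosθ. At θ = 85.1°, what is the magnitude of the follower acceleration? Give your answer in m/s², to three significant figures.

1.76

ω = 27.44 rad/s (from 262 rpm).
x = r cosθ ⇒ ẍ = −rω² cosθ (ω constant).
|a| = rω²|cosθ| = 0.0274·(27.44)²·|cos 85.1°| = 1.7618 m/s².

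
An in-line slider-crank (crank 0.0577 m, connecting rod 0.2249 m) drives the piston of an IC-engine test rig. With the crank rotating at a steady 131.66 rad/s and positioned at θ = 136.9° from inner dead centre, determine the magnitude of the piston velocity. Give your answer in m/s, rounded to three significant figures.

ω = 131.7 rad/s
For an in-line slider-crank, x = r cosθ + √(L² − r² sin²θ), so v = −rω sinθ·[1 + r cosθ/√(L² − r² sin²θ)].
With r = 0.0577 m, L = 0.2249 m, θ = 136.9°: √(L² − r² sin²θ) = 0.22142 m.
v = −0.0577·131.7·0.68327·[1 + 0.0577·-0.73016/0.22142] = -4.203 m/s.
|v| = 4.203 m/s.

4.20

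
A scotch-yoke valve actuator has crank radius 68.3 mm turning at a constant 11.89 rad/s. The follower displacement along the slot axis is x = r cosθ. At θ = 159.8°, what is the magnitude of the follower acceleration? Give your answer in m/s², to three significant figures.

ω = 11.89 rad/s
x = r cosθ ⇒ ẍ = −rω² cosθ (ω constant).
|a| = rω²|cosθ| = 0.0683·(11.89)²·|cos 159.8°| = 9.0618 m/s².

9.06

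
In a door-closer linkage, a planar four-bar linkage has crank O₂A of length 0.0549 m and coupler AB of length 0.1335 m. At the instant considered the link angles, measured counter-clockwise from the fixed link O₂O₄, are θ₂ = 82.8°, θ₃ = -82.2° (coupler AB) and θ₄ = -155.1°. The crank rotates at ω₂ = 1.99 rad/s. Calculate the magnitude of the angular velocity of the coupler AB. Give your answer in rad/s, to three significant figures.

ω₂ = 1.99 rad/s
Differentiating the loop-closure r₂e^{iθ₂}+r₃e^{iθ₃}=r₁+r₄e^{iθ₄} gives r₂ω₂e^{iθ₂}+r₃ω₃e^{iθ₃}=r₄ω₄e^{iθ₄}.
Eliminating the other unknown: ω₃ = r₂ω₂ sin(θ₄−θ₂) / [r₃ sin(θ₃−θ₄)].
Numerator sine = +0.84712; denominator sine = +0.95579.
Result = 0.0549·1.99·(+0.84712) / (0.1335·(+0.95579)) = +0.72531 rad/s; magnitude 0.72531 rad/s.

0.725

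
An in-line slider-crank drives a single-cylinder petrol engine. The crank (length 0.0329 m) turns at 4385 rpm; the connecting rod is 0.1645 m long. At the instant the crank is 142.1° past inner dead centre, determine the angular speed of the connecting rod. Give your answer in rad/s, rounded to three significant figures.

73.0

ω = 459.2 rad/s (converted from 4385 rpm).
The rod makes angle φ with the slider axis where L sinφ = r sinθ; differentiating, L cosφ·φ̇ = r ω cosθ.
L cosφ = √(L² − r² sin²θ) = 0.16325 m.
|ω_rod| = r ω |cosθ| / √(L² − r² sin²θ) = 0.0329·459.2·0.78908/0.16325 = 73.022 rad/s.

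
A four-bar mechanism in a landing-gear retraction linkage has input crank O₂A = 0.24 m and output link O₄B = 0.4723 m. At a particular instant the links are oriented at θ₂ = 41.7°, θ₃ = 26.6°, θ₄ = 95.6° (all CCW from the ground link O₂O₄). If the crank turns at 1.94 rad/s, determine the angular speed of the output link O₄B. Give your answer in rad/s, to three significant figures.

0.275

ω₂ = 1.94 rad/s
Differentiating the loop-closure r₂e^{iθ₂}+r₃e^{iθ₃}=r₁+r₄e^{iθ₄} gives r₂ω₂e^{iθ₂}+r₃ω₃e^{iθ₃}=r₄ω₄e^{iθ₄}.
Eliminating the other unknown: ω₄ = r₂ω₂ sin(θ₂−θ₃) / [r₄ sin(θ₄−θ₃)].
Numerator sine = +0.26050; denominator sine = +0.93358.
Result = 0.24·1.94·(+0.26050) / (0.4723·(+0.93358)) = +0.27508 rad/s; magnitude 0.27508 rad/s.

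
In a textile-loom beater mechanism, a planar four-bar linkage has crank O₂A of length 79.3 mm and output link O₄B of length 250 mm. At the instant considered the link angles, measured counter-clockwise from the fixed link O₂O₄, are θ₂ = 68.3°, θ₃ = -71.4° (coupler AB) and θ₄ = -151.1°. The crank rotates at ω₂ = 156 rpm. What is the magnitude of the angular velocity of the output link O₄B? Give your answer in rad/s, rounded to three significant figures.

3.41

ω₂ = 16.34 rad/s (from 156 rpm).
Differentiating the loop-closure r₂e^{iθ₂}+r₃e^{iθ₃}=r₁+r₄e^{iθ₄} gives r₂ω₂e^{iθ₂}+r₃ω₃e^{iθ₃}=r₄ω₄e^{iθ₄}.
Eliminating the other unknown: ω₄ = r₂ω₂ sin(θ₂−θ₃) / [r₄ sin(θ₄−θ₃)].
Numerator sine = +0.64679; denominator sine = -0.98389.
Result = 0.0793·16.34·(+0.64679) / (0.25·(-0.98389)) = -3.4065 rad/s; magnitude 3.4065 rad/s.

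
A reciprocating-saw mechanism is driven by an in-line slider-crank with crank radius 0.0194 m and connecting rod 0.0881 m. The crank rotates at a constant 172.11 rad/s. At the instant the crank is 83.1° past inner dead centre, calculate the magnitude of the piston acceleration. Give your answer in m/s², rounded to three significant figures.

ω = 172.1 rad/s
x(θ) = r cosθ + √(L² − r² sin²θ); with ω constant, a = ω²·d²x/dθ².
d²x/dθ² = −r cosθ − r²(cos2θ)/√u − r⁴ sin²2θ/(4u^{3/2}),  u = L² − r² sin²θ = 0.00739068 m².
Substituting r = 0.0194 m, L = 0.0881 m, θ = 83.1°: d²x/dθ² = +0.0019177 m.
a = ω²·d²x/dθ² = (172.1)²·(+0.0019177) = +56.805 m/s²;  |a| = 56.805 m/s².

56.8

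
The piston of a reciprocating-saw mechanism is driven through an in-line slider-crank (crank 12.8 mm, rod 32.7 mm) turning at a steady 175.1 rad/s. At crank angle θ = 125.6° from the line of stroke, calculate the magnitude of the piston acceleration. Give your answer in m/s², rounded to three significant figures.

274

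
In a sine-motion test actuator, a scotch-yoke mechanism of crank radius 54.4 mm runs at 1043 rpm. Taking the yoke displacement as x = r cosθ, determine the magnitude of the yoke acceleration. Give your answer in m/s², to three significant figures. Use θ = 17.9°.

618

ω = 109.2 rad/s (from 1043 rpm).
x = r cosθ ⇒ ẍ = −rω² cosθ (ω constant).
|a| = rω²|cosθ| = 0.0544·(109.2)²·|cos 17.9°| = 617.56 m/s².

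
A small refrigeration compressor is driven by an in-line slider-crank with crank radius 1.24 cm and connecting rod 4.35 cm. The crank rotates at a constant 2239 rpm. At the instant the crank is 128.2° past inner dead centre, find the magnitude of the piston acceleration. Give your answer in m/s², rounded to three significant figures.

464

ω = 2π·2239/60 = 234.5 rad/s
x(θ) = r cosθ + √(L² − r² sin²θ); with ω constant, a = ω²·d²x/dθ².
d²x/dθ² = −r cosθ − r²(cos2θ)/√u − r⁴ sin²2θ/(4u^{3/2}),  u = L² − r² sin²θ = 0.00179729 m².
Substituting r = 0.0124 m, L = 0.0435 m, θ = 128.2°: d²x/dθ² = +0.0084478 m.
a = ω²·d²x/dθ² = (234.5)²·(+0.0084478) = +464.42 m/s²;  |a| = 464.42 m/s².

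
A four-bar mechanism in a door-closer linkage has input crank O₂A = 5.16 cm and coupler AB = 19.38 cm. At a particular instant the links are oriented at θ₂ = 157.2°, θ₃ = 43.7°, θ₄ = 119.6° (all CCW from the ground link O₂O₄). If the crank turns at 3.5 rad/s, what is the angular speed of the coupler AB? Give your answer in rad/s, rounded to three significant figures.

0.586

ω₂ = 3.5 rad/s
Differentiating the loop-closure r₂e^{iθ₂}+r₃e^{iθ₃}=r₁+r₄e^{iθ₄} gives r₂ω₂e^{iθ₂}+r₃ω₃e^{iθ₃}=r₄ω₄e^{iθ₄}.
Eliminating the other unknown: ω₃ = r₂ω₂ sin(θ₄−θ₂) / [r₃ sin(θ₃−θ₄)].
Numerator sine = -0.61015; denominator sine = -0.96987.
Result = 0.0516·3.5·(-0.61015) / (0.1938·(-0.96987)) = +0.58625 rad/s; magnitude 0.58625 rad/s.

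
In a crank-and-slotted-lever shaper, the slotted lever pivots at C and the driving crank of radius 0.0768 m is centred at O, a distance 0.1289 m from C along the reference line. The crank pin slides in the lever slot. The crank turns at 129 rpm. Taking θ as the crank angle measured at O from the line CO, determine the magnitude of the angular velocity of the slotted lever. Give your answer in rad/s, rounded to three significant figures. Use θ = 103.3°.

ω = 13.51 rad/s (from 129 rpm).
Crank pin A relative to C: A = (d + r cosθ, r sinθ); lever angle φ = atan2(r sinθ, d + r cosθ).
Differentiating tanφ: φ̇ = rω(d cosθ + r)/(d² + r² + 2dr cosθ).
d² + r² + 2dr cosθ = |CA|² = 0.0179587 m²;  d cosθ + r = +0.047147 m.
|ω_lever| = |0.0768·13.51·+0.047147| / 0.0179587 = 2.7237 rad/s.

2.72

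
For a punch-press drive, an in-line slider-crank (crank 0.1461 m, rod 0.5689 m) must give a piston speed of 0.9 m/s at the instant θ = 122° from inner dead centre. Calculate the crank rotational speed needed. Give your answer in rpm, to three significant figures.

80.6

For an in-line slider-crank, |v_piston| = rω|sinθ|·[1 + r cosθ/√(L² − r² sin²θ)].
With r = 0.1461 m, L = 0.5689 m, θ = 122°: the bracketed kinematic factor |dx/dθ| = 0.10662 m.
ω = v/|dx/dθ| = 0.9/0.10662 = 8.4409 rad/s.
N = 60ω/(2π) = 80.605 rpm.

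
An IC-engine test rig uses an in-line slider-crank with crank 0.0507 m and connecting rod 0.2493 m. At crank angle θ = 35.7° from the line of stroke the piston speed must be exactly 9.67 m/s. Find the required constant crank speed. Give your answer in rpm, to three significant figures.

For an in-line slider-crank, |v_piston| = rω|sinθ|·[1 + r cosθ/√(L² − r² sin²θ)].
With r = 0.0507 m, L = 0.2493 m, θ = 35.7°: the bracketed kinematic factor |dx/dθ| = 0.034506 m.
ω = v/|dx/dθ| = 9.67/0.034506 = 280.24 rad/s.
N = 60ω/(2π) = 2676.1 rpm.

2680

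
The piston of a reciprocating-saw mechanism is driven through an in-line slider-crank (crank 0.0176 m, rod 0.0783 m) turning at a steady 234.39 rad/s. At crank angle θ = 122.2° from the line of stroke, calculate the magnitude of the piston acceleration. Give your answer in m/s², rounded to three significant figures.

ω = 234.4 rad/s
x(θ) = r cosθ + √(L² − r² sin²θ); with ω constant, a = ω²·d²x/dθ².
d²x/dθ² = −r cosθ − r²(cos2θ)/√u − r⁴ sin²2θ/(4u^{3/2}),  u = L² − r² sin²θ = 0.00590909 m².
Substituting r = 0.0176 m, L = 0.0783 m, θ = 122.2°: d²x/dθ² = +0.011077 m.
a = ω²·d²x/dθ² = (234.4)²·(+0.011077) = +608.55 m/s²;  |a| = 608.55 m/s².

609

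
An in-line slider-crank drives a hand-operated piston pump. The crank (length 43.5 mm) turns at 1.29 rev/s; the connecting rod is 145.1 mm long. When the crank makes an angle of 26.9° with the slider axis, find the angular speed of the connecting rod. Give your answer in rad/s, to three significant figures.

2.19

ω = 8.105 rad/s (converted from 1.29 rev/s).
The rod makes angle φ with the slider axis where L sinφ = r sinθ; differentiating, L cosφ·φ̇ = r ω cosθ.
L cosφ = √(L² − r² sin²θ) = 0.14376 m.
|ω_rod| = r ω |cosθ| / √(L² − r² sin²θ) = 0.0435·8.105·0.89180/0.14376 = 2.1872 rad/s.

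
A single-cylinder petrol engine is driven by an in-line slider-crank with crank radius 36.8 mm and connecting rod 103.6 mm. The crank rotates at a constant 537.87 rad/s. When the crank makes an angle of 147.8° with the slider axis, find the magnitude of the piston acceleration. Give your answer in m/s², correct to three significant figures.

7240

ω = 537.9 rad/s
x(θ) = r cosθ + √(L² − r² sin²θ); with ω constant, a = ω²·d²x/dθ².
d²x/dθ² = −r cosθ − r²(cos2θ)/√u − r⁴ sin²2θ/(4u^{3/2}),  u = L² − r² sin²θ = 0.0103484 m².
Substituting r = 0.0368 m, L = 0.1036 m, θ = 147.8°: d²x/dθ² = +0.025034 m.
a = ω²·d²x/dθ² = (537.9)²·(+0.025034) = +7242.3 m/s²;  |a| = 7242.3 m/s².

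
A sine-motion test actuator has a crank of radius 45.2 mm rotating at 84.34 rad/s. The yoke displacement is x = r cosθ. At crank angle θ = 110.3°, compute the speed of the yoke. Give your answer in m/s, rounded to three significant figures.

3.58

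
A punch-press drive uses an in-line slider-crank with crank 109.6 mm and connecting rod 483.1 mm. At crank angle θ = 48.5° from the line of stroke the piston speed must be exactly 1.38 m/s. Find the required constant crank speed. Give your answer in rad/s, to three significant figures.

For an in-line slider-crank, |v_piston| = rω|sinθ|·[1 + r cosθ/√(L² − r² sin²θ)].
With r = 0.1096 m, L = 0.4831 m, θ = 48.5°: the bracketed kinematic factor |dx/dθ| = 0.094607 m.
ω = v/|dx/dθ| = 1.38/0.094607 = 14.587 rad/s.

14.6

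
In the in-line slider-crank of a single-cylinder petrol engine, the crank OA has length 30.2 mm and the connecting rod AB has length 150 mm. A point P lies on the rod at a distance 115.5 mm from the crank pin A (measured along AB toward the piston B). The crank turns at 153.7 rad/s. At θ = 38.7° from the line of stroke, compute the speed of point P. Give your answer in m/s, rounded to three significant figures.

ω = 153.7 rad/s.  Crank-pin speed |V_A| = rω = 4.6417 m/s, perpendicular to OA.
Rod angle: sinφ = −(r/L) sinθ ⇒ φ = -7.232°; ω_rod = −rω cosθ/√(L²−r²sin²θ) = -24.344 rad/s.
V_P = V_A + ω_rod × AP, with AP = 0.1155 m along the rod.
Components: V_Px = −rω sinθ − a·ω_rod·sinφ = -3.2562 m/s;  V_Py = rω cosθ + a·ω_rod·cosφ = +0.83319 m/s.
|V_P| = √(V_Px² + V_Py²) = 3.3611 m/s.

3.36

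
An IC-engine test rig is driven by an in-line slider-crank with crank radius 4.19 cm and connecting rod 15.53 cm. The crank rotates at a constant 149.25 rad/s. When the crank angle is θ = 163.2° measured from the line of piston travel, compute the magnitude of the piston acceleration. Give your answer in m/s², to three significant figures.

ω = 149.2 rad/s
x(θ) = r cosθ + √(L² − r² sin²θ); with ω constant, a = ω²·d²x/dθ².
d²x/dθ² = −r cosθ − r²(cos2θ)/√u − r⁴ sin²2θ/(4u^{3/2}),  u = L² − r² sin²θ = 0.0239714 m².
Substituting r = 0.0419 m, L = 0.1553 m, θ = 163.2°: d²x/dθ² = +0.030603 m.
a = ω²·d²x/dθ² = (149.2)²·(+0.030603) = +681.71 m/s²;  |a| = 681.71 m/s².

682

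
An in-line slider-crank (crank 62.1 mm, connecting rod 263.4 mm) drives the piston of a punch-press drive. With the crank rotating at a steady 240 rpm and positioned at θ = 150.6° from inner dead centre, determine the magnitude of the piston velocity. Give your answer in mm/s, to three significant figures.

608

ω = 2π·240/60 = 25.13 rad/s
For an in-line slider-crank, x = r cosθ + √(L² − r² sin²θ), so v = −rω sinθ·[1 + r cosθ/√(L² − r² sin²θ)].
With r = 0.0621 m, L = 0.2634 m, θ = 150.6°: √(L² − r² sin²θ) = 0.26163 m.
v = −0.0621·25.13·0.49090·[1 + 0.0621·-0.87121/0.26163] = -0.60774 m/s.
|v| = 0.60774 m/s = 607.74 mm/s.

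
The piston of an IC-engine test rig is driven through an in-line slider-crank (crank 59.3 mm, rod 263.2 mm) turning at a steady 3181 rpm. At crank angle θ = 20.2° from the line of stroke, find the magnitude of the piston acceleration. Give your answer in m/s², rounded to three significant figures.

ω = 2π·3181/60 = 333.1 rad/s
x(θ) = r cosθ + √(L² − r² sin²θ); with ω constant, a = ω²·d²x/dθ².
d²x/dθ² = −r cosθ − r²(cos2θ)/√u − r⁴ sin²2θ/(4u^{3/2}),  u = L² − r² sin²θ = 0.068855 m².
Substituting r = 0.0593 m, L = 0.2632 m, θ = 20.2°: d²x/dθ² = -0.06593 m.
a = ω²·d²x/dθ² = (333.1)²·(-0.06593) = -7315.9 m/s²;  |a| = 7315.9 m/s².

7320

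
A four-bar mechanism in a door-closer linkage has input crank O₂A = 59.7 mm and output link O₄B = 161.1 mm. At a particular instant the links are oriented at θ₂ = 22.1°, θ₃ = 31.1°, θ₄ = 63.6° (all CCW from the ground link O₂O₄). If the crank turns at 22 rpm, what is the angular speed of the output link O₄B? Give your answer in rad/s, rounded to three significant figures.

0.249

ω₂ = 2.304 rad/s (from 22 rpm).
Differentiating the loop-closure r₂e^{iθ₂}+r₃e^{iθ₃}=r₁+r₄e^{iθ₄} gives r₂ω₂e^{iθ₂}+r₃ω₃e^{iθ₃}=r₄ω₄e^{iθ₄}.
Eliminating the other unknown: ω₄ = r₂ω₂ sin(θ₂−θ₃) / [r₄ sin(θ₄−θ₃)].
Numerator sine = -0.15643; denominator sine = +0.53730.
Result = 0.0597·2.304·(-0.15643) / (0.1611·(+0.53730)) = -0.24857 rad/s; magnitude 0.24857 rad/s.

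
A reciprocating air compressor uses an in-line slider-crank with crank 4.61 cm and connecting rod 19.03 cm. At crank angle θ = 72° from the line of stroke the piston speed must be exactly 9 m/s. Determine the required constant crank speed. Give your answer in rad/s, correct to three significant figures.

191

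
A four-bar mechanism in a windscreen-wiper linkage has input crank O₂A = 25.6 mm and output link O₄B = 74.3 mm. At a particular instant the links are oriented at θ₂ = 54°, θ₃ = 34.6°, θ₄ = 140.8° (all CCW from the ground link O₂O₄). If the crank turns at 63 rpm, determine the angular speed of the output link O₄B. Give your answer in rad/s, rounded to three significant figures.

0.786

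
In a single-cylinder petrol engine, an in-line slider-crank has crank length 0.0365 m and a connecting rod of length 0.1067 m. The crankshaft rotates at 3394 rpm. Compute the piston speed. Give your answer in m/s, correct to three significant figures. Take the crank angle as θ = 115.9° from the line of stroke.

ω = 2π·3394/60 = 355.4 rad/s
For an in-line slider-crank, x = r cosθ + √(L² − r² sin²θ), so v = −rω sinθ·[1 + r cosθ/√(L² − r² sin²θ)].
With r = 0.0365 m, L = 0.1067 m, θ = 115.9°: √(L² − r² sin²θ) = 0.10152 m.
v = −0.0365·355.4·0.89956·[1 + 0.0365·-0.43680/0.10152] = -9.8371 m/s.
|v| = 9.8371 m/s.

9.84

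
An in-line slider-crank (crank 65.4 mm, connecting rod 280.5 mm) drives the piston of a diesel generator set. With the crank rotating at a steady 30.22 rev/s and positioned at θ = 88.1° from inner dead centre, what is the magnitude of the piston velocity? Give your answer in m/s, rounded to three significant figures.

12.5

ω = 2π·30.2 = 189.9 rad/s
For an in-line slider-crank, x = r cosθ + √(L² − r² sin²θ), so v = −rω sinθ·[1 + r cosθ/√(L² − r² sin²θ)].
With r = 0.0654 m, L = 0.2805 m, θ = 88.1°: √(L² − r² sin²θ) = 0.27278 m.
v = −0.0654·189.9·0.99945·[1 + 0.0654·0.03316/0.27278] = -12.51 m/s.
|v| = 12.51 m/s.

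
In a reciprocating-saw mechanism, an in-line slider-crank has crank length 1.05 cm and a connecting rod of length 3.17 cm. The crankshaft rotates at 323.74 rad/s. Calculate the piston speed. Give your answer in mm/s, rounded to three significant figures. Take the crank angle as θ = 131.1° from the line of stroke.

1990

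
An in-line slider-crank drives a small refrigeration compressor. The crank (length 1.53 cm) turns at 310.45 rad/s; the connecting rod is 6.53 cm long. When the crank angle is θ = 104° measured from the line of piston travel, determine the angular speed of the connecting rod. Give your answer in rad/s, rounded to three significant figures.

18.1

ω = 310.4 rad/s
The rod makes angle φ with the slider axis where L sinφ = r sinθ; differentiating, L cosφ·φ̇ = r ω cosθ.
L cosφ = √(L² − r² sin²θ) = 0.06359 m.
|ω_rod| = r ω |cosθ| / √(L² − r² sin²θ) = 0.0153·310.4·0.24192/0.06359 = 18.07 rad/s.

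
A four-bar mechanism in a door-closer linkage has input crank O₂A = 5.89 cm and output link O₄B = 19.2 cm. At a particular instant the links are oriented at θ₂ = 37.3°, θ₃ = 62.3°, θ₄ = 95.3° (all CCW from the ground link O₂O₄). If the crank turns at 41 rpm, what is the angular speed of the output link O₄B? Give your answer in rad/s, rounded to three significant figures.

1.02

ω₂ = 4.294 rad/s (from 41 rpm).
Differentiating the loop-closure r₂e^{iθ₂}+r₃e^{iθ₃}=r₁+r₄e^{iθ₄} gives r₂ω₂e^{iθ₂}+r₃ω₃e^{iθ₃}=r₄ω₄e^{iθ₄}.
Eliminating the other unknown: ω₄ = r₂ω₂ sin(θ₂−θ₃) / [r₄ sin(θ₄−θ₃)].
Numerator sine = -0.42262; denominator sine = +0.54464.
Result = 0.0589·4.294·(-0.42262) / (0.192·(+0.54464)) = -1.022 rad/s; magnitude 1.022 rad/s.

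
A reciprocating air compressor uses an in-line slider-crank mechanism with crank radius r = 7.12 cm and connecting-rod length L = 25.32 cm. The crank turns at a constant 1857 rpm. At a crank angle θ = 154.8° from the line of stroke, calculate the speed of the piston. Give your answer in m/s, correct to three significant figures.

ω = 2π·1857/60 = 194.5 rad/s
For an in-line slider-crank, x = r cosθ + √(L² − r² sin²θ), so v = −rω sinθ·[1 + r cosθ/√(L² − r² sin²θ)].
With r = 0.0712 m, L = 0.2532 m, θ = 154.8°: √(L² − r² sin²θ) = 0.25138 m.
v = −0.0712·194.5·0.42578·[1 + 0.0712·-0.90483/0.25138] = -4.3844 m/s.
|v| = 4.3844 m/s.

4.38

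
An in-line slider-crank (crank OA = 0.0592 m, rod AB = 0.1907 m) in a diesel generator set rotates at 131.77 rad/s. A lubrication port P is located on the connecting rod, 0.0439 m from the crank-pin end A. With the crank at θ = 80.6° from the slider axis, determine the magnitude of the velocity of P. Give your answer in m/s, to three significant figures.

ω = 131.8 rad/s.  Crank-pin speed |V_A| = rω = 7.8008 m/s, perpendicular to OA.
Rod angle: sinφ = −(r/L) sinθ ⇒ φ = -17.834°; ω_rod = −rω cosθ/√(L²−r²sin²θ) = -7.0183 rad/s.
V_P = V_A + ω_rod × AP, with AP = 0.0439 m along the rod.
Components: V_Px = −rω sinθ − a·ω_rod·sinφ = -7.7904 m/s;  V_Py = rω cosθ + a·ω_rod·cosφ = +0.98077 m/s.
|V_P| = √(V_Px² + V_Py²) = 7.8519 m/s.

7.85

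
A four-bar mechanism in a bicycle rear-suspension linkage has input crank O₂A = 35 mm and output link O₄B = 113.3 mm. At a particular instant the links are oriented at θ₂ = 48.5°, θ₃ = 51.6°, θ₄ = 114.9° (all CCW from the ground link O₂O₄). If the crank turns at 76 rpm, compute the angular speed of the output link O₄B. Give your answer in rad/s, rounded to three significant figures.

0.149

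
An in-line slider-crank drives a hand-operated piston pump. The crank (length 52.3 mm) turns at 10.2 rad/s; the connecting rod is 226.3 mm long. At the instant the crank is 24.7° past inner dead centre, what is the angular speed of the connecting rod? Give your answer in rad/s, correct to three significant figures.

ω = 10.2 rad/s
The rod makes angle φ with the slider axis where L sinφ = r sinθ; differentiating, L cosφ·φ̇ = r ω cosθ.
L cosφ = √(L² − r² sin²θ) = 0.22524 m.
|ω_rod| = r ω |cosθ| / √(L² − r² sin²θ) = 0.0523·10.2·0.90851/0.22524 = 2.1517 rad/s.

2.15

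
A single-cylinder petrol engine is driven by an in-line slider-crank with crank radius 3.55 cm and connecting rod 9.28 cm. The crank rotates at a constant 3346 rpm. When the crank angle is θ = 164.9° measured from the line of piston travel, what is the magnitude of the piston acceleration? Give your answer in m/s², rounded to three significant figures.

2740

ω = 2π·3346/60 = 350.4 rad/s
x(θ) = r cosθ + √(L² − r² sin²θ); with ω constant, a = ω²·d²x/dθ².
d²x/dθ² = −r cosθ − r²(cos2θ)/√u − r⁴ sin²2θ/(4u^{3/2}),  u = L² − r² sin²θ = 0.00852632 m².
Substituting r = 0.0355 m, L = 0.0928 m, θ = 164.9°: d²x/dθ² = +0.022351 m.
a = ω²·d²x/dθ² = (350.4)²·(+0.022351) = +2744.1 m/s²;  |a| = 2744.1 m/s².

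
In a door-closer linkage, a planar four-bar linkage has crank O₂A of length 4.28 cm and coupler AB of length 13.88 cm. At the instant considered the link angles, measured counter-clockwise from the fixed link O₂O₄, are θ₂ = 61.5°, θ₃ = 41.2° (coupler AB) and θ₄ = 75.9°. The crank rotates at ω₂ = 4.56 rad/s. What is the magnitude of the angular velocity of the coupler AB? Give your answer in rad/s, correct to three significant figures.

ω₂ = 4.56 rad/s
Differentiating the loop-closure r₂e^{iθ₂}+r₃e^{iθ₃}=r₁+r₄e^{iθ₄} gives r₂ω₂e^{iθ₂}+r₃ω₃e^{iθ₃}=r₄ω₄e^{iθ₄}.
Eliminating the other unknown: ω₃ = r₂ω₂ sin(θ₄−θ₂) / [r₃ sin(θ₃−θ₄)].
Numerator sine = +0.24869; denominator sine = -0.56928.
Result = 0.0428·4.56·(+0.24869) / (0.1388·(-0.56928)) = -0.61426 rad/s; magnitude 0.61426 rad/s.

0.614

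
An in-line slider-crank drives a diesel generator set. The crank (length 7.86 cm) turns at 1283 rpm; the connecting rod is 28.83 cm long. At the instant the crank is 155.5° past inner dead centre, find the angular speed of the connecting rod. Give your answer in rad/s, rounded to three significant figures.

33.5

ω = 134.4 rad/s (converted from 1283 rpm).
The rod makes angle φ with the slider axis where L sinφ = r sinθ; differentiating, L cosφ·φ̇ = r ω cosθ.
L cosφ = √(L² − r² sin²θ) = 0.28645 m.
|ω_rod| = r ω |cosθ| / √(L² − r² sin²θ) = 0.0786·134.4·0.90996/0.28645 = 33.547 rad/s.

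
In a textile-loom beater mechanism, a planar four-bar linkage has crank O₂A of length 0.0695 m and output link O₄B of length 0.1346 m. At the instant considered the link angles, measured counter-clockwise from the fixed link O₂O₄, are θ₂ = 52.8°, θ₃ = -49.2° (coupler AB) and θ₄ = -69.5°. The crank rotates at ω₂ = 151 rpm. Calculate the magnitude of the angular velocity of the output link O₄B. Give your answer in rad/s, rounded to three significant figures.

23.0

ω₂ = 15.81 rad/s (from 151 rpm).
Differentiating the loop-closure r₂e^{iθ₂}+r₃e^{iθ₃}=r₁+r₄e^{iθ₄} gives r₂ω₂e^{iθ₂}+r₃ω₃e^{iθ₃}=r₄ω₄e^{iθ₄}.
Eliminating the other unknown: ω₄ = r₂ω₂ sin(θ₂−θ₃) / [r₄ sin(θ₄−θ₃)].
Numerator sine = +0.97815; denominator sine = -0.34694.
Result = 0.0695·15.81·(+0.97815) / (0.1346·(-0.34694)) = -23.02 rad/s; magnitude 23.02 rad/s.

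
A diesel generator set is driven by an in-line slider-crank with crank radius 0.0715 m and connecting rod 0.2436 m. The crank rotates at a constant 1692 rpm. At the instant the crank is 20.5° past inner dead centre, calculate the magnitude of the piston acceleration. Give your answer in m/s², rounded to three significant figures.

ω = 2π·1692/60 = 177.2 rad/s
x(θ) = r cosθ + √(L² − r² sin²θ); with ω constant, a = ω²·d²x/dθ².
d²x/dθ² = −r cosθ − r²(cos2θ)/√u − r⁴ sin²2θ/(4u^{3/2}),  u = L² − r² sin²θ = 0.058714 m².
Substituting r = 0.0715 m, L = 0.2436 m, θ = 20.5°: d²x/dθ² = -0.083093 m.
a = ω²·d²x/dθ² = (177.2)²·(-0.083093) = -2608.7 m/s²;  |a| = 2608.7 m/s².

2610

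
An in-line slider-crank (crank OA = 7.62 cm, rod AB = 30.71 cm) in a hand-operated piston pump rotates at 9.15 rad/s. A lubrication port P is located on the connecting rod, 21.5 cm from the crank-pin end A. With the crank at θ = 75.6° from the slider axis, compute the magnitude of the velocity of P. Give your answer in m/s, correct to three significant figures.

0.707

ω = 9.15 rad/s.  Crank-pin speed |V_A| = rω = 0.69723 m/s, perpendicular to OA.
Rod angle: sinφ = −(r/L) sinθ ⇒ φ = -13.906°; ω_rod = −rω cosθ/√(L²−r²sin²θ) = -0.58167 rad/s.
V_P = V_A + ω_rod × AP, with AP = 0.215 m along the rod.
Components: V_Px = −rω sinθ − a·ω_rod·sinφ = -0.70538 m/s;  V_Py = rω cosθ + a·ω_rod·cosφ = +0.052001 m/s.
|V_P| = √(V_Px² + V_Py²) = 0.70729 m/s.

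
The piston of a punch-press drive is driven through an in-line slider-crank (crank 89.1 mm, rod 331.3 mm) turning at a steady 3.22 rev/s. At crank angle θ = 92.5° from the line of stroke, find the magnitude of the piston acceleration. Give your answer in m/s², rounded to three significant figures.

11.7

ω = 2π·3.22 = 20.23 rad/s
x(θ) = r cosθ + √(L² − r² sin²θ); with ω constant, a = ω²·d²x/dθ².
d²x/dθ² = −r cosθ − r²(cos2θ)/√u − r⁴ sin²2θ/(4u^{3/2}),  u = L² − r² sin²θ = 0.101836 m².
Substituting r = 0.0891 m, L = 0.3313 m, θ = 92.5°: d²x/dθ² = +0.028666 m.
a = ω²·d²x/dθ² = (20.23)²·(+0.028666) = +11.734 m/s²;  |a| = 11.734 m/s².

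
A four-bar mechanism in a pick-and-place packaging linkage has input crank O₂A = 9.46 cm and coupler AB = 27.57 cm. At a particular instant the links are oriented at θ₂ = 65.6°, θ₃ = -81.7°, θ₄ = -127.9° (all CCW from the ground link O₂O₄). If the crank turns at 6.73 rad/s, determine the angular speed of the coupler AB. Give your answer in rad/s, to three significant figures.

ω₂ = 6.73 rad/s
Differentiating the loop-closure r₂e^{iθ₂}+r₃e^{iθ₃}=r₁+r₄e^{iθ₄} gives r₂ω₂e^{iθ₂}+r₃ω₃e^{iθ₃}=r₄ω₄e^{iθ₄}.
Eliminating the other unknown: ω₃ = r₂ω₂ sin(θ₄−θ₂) / [r₃ sin(θ₃−θ₄)].
Numerator sine = +0.23345; denominator sine = +0.72176.
Result = 0.0946·6.73·(+0.23345) / (0.2757·(+0.72176)) = +0.7469 rad/s; magnitude 0.7469 rad/s.

0.747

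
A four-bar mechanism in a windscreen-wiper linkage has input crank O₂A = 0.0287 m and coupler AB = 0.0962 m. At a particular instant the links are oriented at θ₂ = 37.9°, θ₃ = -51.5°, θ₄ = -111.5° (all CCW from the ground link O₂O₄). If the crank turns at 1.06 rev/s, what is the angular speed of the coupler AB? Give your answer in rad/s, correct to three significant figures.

1.17

ω₂ = 6.66 rad/s (from 1.06 rev/s).
Differentiating the loop-closure r₂e^{iθ₂}+r₃e^{iθ₃}=r₁+r₄e^{iθ₄} gives r₂ω₂e^{iθ₂}+r₃ω₃e^{iθ₃}=r₄ω₄e^{iθ₄}.
Eliminating the other unknown: ω₃ = r₂ω₂ sin(θ₄−θ₂) / [r₃ sin(θ₃−θ₄)].
Numerator sine = -0.50904; denominator sine = +0.86603.
Result = 0.0287·6.66·(-0.50904) / (0.0962·(+0.86603)) = -1.1679 rad/s; magnitude 1.1679 rad/s.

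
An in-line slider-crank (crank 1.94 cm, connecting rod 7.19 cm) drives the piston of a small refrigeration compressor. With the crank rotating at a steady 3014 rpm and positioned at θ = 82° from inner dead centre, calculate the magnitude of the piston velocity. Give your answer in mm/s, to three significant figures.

6300

ω = 2π·3014/60 = 315.6 rad/s
For an in-line slider-crank, x = r cosθ + √(L² − r² sin²θ), so v = −rω sinθ·[1 + r cosθ/√(L² − r² sin²θ)].
With r = 0.0194 m, L = 0.0719 m, θ = 82°: √(L² − r² sin²θ) = 0.069286 m.
v = −0.0194·315.6·0.99027·[1 + 0.0194·0.13917/0.069286] = -6.2998 m/s.
|v| = 6.2998 m/s = 6299.8 mm/s.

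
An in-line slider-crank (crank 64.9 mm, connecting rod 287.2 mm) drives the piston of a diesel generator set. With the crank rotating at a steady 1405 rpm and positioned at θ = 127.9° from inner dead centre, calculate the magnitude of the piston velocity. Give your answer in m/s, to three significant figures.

ω = 2π·1405/60 = 147.1 rad/s
For an in-line slider-crank, x = r cosθ + √(L² − r² sin²θ), so v = −rω sinθ·[1 + r cosθ/√(L² − r² sin²θ)].
With r = 0.0649 m, L = 0.2872 m, θ = 127.9°: √(L² − r² sin²θ) = 0.2826 m.
v = −0.0649·147.1·0.78908·[1 + 0.0649·-0.61429/0.2826] = -6.4719 m/s.
|v| = 6.4719 m/s.

6.47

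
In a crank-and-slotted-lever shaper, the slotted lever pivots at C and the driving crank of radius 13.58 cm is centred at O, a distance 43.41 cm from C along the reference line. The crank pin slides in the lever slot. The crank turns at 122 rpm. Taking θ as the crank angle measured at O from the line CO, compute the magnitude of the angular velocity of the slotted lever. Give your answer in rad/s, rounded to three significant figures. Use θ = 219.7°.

ω = 12.78 rad/s (from 122 rpm).
Crank pin A relative to C: A = (d + r cosθ, r sinθ); lever angle φ = atan2(r sinθ, d + r cosθ).
Differentiating tanφ: φ̇ = rω(d cosθ + r)/(d² + r² + 2dr cosθ).
d² + r² + 2dr cosθ = |CA|² = 0.116171 m²;  d cosθ + r = -0.1982 m.
|ω_lever| = |0.1358·12.78·-0.1982| / 0.116171 = 2.96 rad/s.

2.96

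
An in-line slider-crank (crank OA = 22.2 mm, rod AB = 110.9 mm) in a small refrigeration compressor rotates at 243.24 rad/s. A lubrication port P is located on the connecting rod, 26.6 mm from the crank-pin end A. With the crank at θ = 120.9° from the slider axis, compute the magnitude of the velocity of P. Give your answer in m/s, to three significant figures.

4.99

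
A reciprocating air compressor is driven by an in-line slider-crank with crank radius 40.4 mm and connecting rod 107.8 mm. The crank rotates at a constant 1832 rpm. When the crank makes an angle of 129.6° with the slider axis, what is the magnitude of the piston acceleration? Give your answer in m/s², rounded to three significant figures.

1040

ω = 2π·1832/60 = 191.8 rad/s
x(θ) = r cosθ + √(L² − r² sin²θ); with ω constant, a = ω²·d²x/dθ².
d²x/dθ² = −r cosθ − r²(cos2θ)/√u − r⁴ sin²2θ/(4u^{3/2}),  u = L² − r² sin²θ = 0.0106518 m².
Substituting r = 0.0404 m, L = 0.1078 m, θ = 129.6°: d²x/dθ² = +0.028131 m.
a = ω²·d²x/dθ² = (191.8)²·(+0.028131) = +1035.4 m/s²;  |a| = 1035.4 m/s².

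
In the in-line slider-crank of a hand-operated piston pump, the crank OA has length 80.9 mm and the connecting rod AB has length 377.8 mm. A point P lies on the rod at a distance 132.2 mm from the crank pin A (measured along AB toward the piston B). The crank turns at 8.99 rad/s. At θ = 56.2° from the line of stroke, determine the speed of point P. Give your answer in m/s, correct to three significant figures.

ω = 8.99 rad/s.  Crank-pin speed |V_A| = rω = 0.72729 m/s, perpendicular to OA.
Rod angle: sinφ = −(r/L) sinθ ⇒ φ = -10.250°; ω_rod = −rω cosθ/√(L²−r²sin²θ) = -1.0883 rad/s.
V_P = V_A + ω_rod × AP, with AP = 0.1322 m along the rod.
Components: V_Px = −rω sinθ − a·ω_rod·sinφ = -0.62997 m/s;  V_Py = rω cosθ + a·ω_rod·cosφ = +0.26301 m/s.
|V_P| = √(V_Px² + V_Py²) = 0.68267 m/s.

0.683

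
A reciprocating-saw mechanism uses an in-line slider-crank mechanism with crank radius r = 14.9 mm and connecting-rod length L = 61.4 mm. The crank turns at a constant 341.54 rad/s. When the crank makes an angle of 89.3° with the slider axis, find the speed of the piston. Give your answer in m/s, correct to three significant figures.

5.10

ω = 341.5 rad/s
For an in-line slider-crank, x = r cosθ + √(L² − r² sin²θ), so v = −rω sinθ·[1 + r cosθ/√(L² − r² sin²θ)].
With r = 0.0149 m, L = 0.0614 m, θ = 89.3°: √(L² − r² sin²θ) = 0.059565 m.
v = −0.0149·341.5·0.99993·[1 + 0.0149·0.01222/0.059565] = -5.1041 m/s.
|v| = 5.1041 m/s.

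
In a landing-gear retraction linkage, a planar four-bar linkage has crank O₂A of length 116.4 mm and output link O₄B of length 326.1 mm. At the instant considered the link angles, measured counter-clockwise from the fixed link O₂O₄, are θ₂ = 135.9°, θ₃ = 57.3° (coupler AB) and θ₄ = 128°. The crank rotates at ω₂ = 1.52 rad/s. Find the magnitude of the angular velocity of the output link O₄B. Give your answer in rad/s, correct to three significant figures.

0.564

ω₂ = 1.52 rad/s
Differentiating the loop-closure r₂e^{iθ₂}+r₃e^{iθ₃}=r₁+r₄e^{iθ₄} gives r₂ω₂e^{iθ₂}+r₃ω₃e^{iθ₃}=r₄ω₄e^{iθ₄}.
Eliminating the other unknown: ω₄ = r₂ω₂ sin(θ₂−θ₃) / [r₄ sin(θ₄−θ₃)].
Numerator sine = +0.98027; denominator sine = +0.94380.
Result = 0.1164·1.52·(+0.98027) / (0.3261·(+0.94380)) = +0.56352 rad/s; magnitude 0.56352 rad/s.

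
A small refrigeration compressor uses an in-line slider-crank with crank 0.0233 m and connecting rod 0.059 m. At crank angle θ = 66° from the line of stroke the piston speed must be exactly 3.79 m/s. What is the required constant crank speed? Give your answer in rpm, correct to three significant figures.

For an in-line slider-crank, |v_piston| = rω|sinθ|·[1 + r cosθ/√(L² − r² sin²θ)].
With r = 0.0233 m, L = 0.059 m, θ = 66°: the bracketed kinematic factor |dx/dθ| = 0.024952 m.
ω = v/|dx/dθ| = 3.79/0.024952 = 151.89 rad/s.
N = 60ω/(2π) = 1450.5 rpm.

1450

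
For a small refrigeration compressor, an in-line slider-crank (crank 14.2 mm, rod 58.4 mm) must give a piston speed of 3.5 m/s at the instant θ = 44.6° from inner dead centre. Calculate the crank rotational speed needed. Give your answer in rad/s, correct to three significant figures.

299

For an in-line slider-crank, |v_piston| = rω|sinθ|·[1 + r cosθ/√(L² − r² sin²θ)].
With r = 0.0142 m, L = 0.0584 m, θ = 44.6°: the bracketed kinematic factor |dx/dθ| = 0.011722 m.
ω = v/|dx/dθ| = 3.5/0.011722 = 298.57 rad/s.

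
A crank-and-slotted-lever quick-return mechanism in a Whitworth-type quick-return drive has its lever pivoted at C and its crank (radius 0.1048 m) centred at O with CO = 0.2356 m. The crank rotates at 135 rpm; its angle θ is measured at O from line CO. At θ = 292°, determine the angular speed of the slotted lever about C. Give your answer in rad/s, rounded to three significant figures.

3.37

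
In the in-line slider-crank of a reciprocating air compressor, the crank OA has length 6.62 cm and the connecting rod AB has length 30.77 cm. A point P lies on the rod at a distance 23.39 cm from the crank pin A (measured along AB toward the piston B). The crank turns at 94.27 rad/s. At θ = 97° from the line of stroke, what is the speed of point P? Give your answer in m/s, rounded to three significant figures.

ω = 94.27 rad/s.  Crank-pin speed |V_A| = rω = 6.2407 m/s, perpendicular to OA.
Rod angle: sinφ = −(r/L) sinθ ⇒ φ = -12.330°; ω_rod = −rω cosθ/√(L²−r²sin²θ) = +2.5301 rad/s.
V_P = V_A + ω_rod × AP, with AP = 0.2339 m along the rod.
Components: V_Px = −rω sinθ − a·ω_rod·sinφ = -6.0678 m/s;  V_Py = rω cosθ + a·ω_rod·cosφ = -0.18241 m/s.
|V_P| = √(V_Px² + V_Py²) = 6.0705 m/s.

6.07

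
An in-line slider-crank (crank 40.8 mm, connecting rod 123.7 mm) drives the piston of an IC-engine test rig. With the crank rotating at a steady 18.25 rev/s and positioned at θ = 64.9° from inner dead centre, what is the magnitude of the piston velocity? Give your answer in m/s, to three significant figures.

ω = 2π·18.2 = 114.7 rad/s
For an in-line slider-crank, x = r cosθ + √(L² − r² sin²θ), so v = −rω sinθ·[1 + r cosθ/√(L² − r² sin²θ)].
With r = 0.0408 m, L = 0.1237 m, θ = 64.9°: √(L² − r² sin²θ) = 0.11805 m.
v = −0.0408·114.7·0.90557·[1 + 0.0408·0.42420/0.11805] = -4.8578 m/s.
|v| = 4.8578 m/s.

4.86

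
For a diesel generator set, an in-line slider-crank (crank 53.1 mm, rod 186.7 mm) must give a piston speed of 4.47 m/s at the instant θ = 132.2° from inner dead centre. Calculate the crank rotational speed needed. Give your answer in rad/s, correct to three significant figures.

For an in-line slider-crank, |v_piston| = rω|sinθ|·[1 + r cosθ/√(L² − r² sin²θ)].
With r = 0.0531 m, L = 0.1867 m, θ = 132.2°: the bracketed kinematic factor |dx/dθ| = 0.031649 m.
ω = v/|dx/dθ| = 4.47/0.031649 = 141.24 rad/s.

141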